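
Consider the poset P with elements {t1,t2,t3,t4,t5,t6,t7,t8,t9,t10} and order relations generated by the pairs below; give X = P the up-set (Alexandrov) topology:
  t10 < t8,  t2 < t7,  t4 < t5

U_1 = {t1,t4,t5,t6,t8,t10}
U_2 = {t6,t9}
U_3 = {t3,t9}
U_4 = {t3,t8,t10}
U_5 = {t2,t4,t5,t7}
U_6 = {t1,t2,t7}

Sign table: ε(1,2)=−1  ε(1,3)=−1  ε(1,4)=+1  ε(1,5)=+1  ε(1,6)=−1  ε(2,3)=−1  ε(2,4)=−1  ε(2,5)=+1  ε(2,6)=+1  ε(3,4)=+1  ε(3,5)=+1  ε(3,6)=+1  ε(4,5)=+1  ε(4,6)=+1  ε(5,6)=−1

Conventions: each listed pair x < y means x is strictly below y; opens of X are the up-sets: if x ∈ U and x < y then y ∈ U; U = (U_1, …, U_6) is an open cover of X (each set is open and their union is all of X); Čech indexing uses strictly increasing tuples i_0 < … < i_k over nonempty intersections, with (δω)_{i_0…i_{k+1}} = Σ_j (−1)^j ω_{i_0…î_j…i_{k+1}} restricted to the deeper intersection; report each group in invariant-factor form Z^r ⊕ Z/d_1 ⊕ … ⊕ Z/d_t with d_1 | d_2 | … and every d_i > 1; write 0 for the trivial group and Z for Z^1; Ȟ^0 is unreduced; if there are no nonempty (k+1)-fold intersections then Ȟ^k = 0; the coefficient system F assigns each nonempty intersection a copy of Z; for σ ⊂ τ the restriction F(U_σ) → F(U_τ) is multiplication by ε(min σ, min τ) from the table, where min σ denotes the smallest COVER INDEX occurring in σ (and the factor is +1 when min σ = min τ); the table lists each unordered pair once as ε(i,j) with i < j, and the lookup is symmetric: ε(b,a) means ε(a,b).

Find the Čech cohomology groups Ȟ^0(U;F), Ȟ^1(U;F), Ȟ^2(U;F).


nerve simplices:
  U12={t6} U14={t8,t10} U15={t4,t5} U16={t1} U23={t9} U34={t3} U56={t2,t7}
C dims 6,7; δ0: rk 5, SNF 1^5
degree 0: 6−5−0 = 1 → Ȟ^0 ≅ Z
degree 1: 7−0−5 = 2 → Ȟ^1 ≅ Z^2
degree 2: 0−0−0 = 0 → Ȟ^2 ≅ 0

Ȟ^0(U;F) ≅ Z, Ȟ^1(U;F) ≅ Z^2 and Ȟ^2(U;F) ≅ 0


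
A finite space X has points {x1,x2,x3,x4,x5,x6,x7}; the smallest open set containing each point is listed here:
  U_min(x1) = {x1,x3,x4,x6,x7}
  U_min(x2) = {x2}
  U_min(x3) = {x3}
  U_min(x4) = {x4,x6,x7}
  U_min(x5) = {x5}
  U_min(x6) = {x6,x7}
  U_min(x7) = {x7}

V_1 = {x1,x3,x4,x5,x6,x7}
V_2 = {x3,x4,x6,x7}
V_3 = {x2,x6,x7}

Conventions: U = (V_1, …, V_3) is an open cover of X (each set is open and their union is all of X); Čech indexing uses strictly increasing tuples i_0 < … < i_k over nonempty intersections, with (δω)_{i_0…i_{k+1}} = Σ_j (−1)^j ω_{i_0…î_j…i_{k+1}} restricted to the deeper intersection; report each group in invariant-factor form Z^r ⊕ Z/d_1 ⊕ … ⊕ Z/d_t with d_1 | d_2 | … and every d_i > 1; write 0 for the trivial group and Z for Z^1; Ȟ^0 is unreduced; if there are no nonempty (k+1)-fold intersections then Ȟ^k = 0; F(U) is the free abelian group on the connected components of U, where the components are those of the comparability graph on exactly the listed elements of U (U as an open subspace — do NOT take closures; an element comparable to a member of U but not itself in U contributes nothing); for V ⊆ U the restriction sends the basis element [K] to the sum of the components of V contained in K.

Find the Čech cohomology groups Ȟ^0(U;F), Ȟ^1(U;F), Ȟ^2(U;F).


Ȟ^0 ≅ Z^3, Ȟ^1 ≅ 0 and Ȟ^2 ≅ 0

cover nerve:
  V12={x3,x4,x6,x7} V13={x6,x7} V23={x6,x7}
  V123={x6,x7}
components per intersection:
  V1: {x1,x3,x4,x6,x7} {x5}
  V2: {x3} {x4,x6,x7}
  V3: {x2} {x6,x7}
  V12: {x3} {x4,x6,x7}
  V13: {x6,x7}
  V23: {x6,x7}
  V123: {x6,x7}
C dims 6,4,1; δ0: rk 3, SNF 1^3; δ1: rk 1, SNF 1^1
Ȟ^0: (6−3)−0=3 ⇒ Z^3
Ȟ^1: (4−1)−3=0 ⇒ 0
Ȟ^2: (1−0)−1=0 ⇒ 0


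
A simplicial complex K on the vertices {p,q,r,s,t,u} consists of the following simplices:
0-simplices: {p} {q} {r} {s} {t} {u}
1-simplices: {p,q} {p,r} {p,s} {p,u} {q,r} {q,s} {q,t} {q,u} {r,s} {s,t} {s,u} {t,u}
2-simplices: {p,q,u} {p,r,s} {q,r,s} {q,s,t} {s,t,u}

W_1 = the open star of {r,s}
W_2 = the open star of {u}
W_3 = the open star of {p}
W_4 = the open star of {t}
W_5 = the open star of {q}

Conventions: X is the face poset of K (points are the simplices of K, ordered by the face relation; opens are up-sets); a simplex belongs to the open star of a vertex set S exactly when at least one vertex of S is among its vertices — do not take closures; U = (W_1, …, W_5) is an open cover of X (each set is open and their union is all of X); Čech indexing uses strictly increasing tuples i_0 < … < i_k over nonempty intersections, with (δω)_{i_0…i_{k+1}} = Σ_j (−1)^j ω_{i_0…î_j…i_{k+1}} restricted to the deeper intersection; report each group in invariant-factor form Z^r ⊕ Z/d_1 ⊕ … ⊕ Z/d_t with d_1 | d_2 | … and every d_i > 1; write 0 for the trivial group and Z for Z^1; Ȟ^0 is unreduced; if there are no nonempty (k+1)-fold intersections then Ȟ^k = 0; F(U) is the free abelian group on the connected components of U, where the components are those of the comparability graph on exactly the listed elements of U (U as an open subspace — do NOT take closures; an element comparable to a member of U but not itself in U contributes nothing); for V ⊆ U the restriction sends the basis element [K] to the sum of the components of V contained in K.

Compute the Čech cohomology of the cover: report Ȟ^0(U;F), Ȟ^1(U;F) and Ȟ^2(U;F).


intersection data:
  W1={{r},{s},{p,r},{p,s},{q,r},{q,s},{r,s},{s,t},{s,u},{p,r,s},{q,r,s},{q,s,t},{s,t,u}} W2={{u},{p,u},{q,u},{s,u},{t,u},{p,q,u},{s,t,u}} W3={{p},{p,q},{p,r},{p,s},{p,u},{p,q,u},{p,r,s}} W4={{t},{q,t},{s,t},{t,u},{q,s,t},{s,t,u}} W5={{q},{p,q},{q,r},{q,s},{q,t},{q,u},{p,q,u},{q,r,s},{q,s,t}}
  W12={{s,u},{s,t,u}} W13={{p,r},{p,s},{p,r,s}} W14={{s,t},{q,s,t},{s,t,u}} W15={{q,r},{q,s},{q,r,s},{q,s,t}} W23={{p,u},{p,q,u}} W24={{t,u},{s,t,u}} W25={{q,u},{p,q,u}} W35={{p,q},{p,q,u}} W45={{q,t},{q,s,t}}
  W124={{s,t,u}} W145={{q,s,t}} W235={{p,q,u}}
components per intersection:
  W1: {{r},{s},{p,r},{p,s},{q,r},{q,s},{r,s},{s,t},{s,u},{p,r,s},{q,r,s},{q,s,t},{s,t,u}}
  W2: {{u},{p,u},{q,u},{s,u},{t,u},{p,q,u},{s,t,u}}
  W3: {{p},{p,q},{p,r},{p,s},{p,u},{p,q,u},{p,r,s}}
  W4: {{t},{q,t},{s,t},{t,u},{q,s,t},{s,t,u}}
  W5: {{q},{p,q},{q,r},{q,s},{q,t},{q,u},{p,q,u},{q,r,s},{q,s,t}}
  W12: {{s,u},{s,t,u}}
  W13: {{p,r},{p,s},{p,r,s}}
  W14: {{s,t},{q,s,t},{s,t,u}}
  W15: {{q,r},{q,s},{q,r,s},{q,s,t}}
  W23: {{p,u},{p,q,u}}
  W24: {{t,u},{s,t,u}}
  W25: {{q,u},{p,q,u}}
  W35: {{p,q},{p,q,u}}
  W45: {{q,t},{q,s,t}}
  W124: {{s,t,u}}
  W145: {{q,s,t}}
  W235: {{p,q,u}}
C dims 5,9,3; δ0: rk 4, SNF 1^4; δ1: rk 3, SNF 1^3
Ȟ^0 = (5 − 4) − 0 = 1, so Ȟ^0 ≅ Z
Ȟ^1 = (9 − 3) − 4 = 2, so Ȟ^1 ≅ Z^2
Ȟ^2 = (3 − 0) − 3 = 0, so Ȟ^2 ≅ 0

Ȟ^0 = Z, Ȟ^1 = Z^2 and Ȟ^2 = 0


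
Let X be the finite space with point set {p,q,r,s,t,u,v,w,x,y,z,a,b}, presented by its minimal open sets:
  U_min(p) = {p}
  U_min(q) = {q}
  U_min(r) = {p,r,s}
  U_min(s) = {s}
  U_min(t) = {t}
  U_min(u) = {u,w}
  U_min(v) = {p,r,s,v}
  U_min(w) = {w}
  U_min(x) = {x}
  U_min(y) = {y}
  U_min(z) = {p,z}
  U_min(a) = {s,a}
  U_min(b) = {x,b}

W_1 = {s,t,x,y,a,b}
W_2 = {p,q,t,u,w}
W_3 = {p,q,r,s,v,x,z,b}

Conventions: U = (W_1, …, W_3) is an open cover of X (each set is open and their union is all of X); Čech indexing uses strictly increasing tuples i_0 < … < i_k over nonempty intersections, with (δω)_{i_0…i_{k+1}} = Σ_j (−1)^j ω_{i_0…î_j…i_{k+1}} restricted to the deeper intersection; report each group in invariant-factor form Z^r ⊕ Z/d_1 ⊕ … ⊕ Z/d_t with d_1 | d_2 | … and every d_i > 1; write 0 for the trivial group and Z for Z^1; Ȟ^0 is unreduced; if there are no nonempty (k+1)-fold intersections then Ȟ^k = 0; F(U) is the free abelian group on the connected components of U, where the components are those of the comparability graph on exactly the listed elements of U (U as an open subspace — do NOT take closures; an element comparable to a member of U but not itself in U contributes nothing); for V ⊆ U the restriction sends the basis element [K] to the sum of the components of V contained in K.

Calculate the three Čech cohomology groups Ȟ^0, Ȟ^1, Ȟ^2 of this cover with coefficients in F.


nerve simplices:
  W12={t} W13={s,x,b} W23={p,q}
components per intersection:
  W1: {s,a} {t} {x,b} {y}
  W2: {p} {q} {t} {u,w}
  W3: {p,r,s,v,z} {q} {x,b}
  W12: {t}
  W13: {s} {x,b}
  W23: {p} {q}
C dims 11,5; δ0: rk 5, SNF 1^5
degree 0: 11−5−0 = 6 → Ȟ^0 ≅ Z^6
degree 1: 5−0−5 = 0 → Ȟ^1 ≅ 0
degree 2: 0−0−0 = 0 → Ȟ^2 ≅ 0

Ȟ^0 = Z^6, Ȟ^1 = 0 and Ȟ^2 = 0


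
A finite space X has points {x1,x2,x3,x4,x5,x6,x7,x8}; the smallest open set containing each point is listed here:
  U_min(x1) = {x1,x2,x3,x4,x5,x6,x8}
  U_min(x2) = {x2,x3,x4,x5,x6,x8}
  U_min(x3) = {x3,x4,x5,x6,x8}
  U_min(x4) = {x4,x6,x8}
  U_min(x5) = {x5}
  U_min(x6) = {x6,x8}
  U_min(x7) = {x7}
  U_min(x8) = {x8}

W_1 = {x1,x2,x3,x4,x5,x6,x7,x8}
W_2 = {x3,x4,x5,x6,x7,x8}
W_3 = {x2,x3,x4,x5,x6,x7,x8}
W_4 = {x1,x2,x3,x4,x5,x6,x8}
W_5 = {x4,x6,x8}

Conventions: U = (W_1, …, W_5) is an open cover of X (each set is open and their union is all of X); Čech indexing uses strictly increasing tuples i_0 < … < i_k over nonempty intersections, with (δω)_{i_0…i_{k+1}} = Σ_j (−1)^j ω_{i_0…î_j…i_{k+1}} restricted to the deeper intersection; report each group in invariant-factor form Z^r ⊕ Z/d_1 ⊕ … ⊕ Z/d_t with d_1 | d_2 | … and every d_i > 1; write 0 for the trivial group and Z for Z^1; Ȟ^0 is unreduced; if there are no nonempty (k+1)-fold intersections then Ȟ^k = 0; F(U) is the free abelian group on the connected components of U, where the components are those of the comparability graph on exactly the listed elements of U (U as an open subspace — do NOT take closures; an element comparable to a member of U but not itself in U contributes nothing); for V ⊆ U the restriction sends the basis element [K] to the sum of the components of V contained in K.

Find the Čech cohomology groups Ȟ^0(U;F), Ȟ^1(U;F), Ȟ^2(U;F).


nerve simplices:
  W12={x3,x4,x5,x6,x7,x8} W13={x2,x3,x4,x5,x6,x7,x8} W14={x1,x2,x3,x4,x5,x6,x8} W15={x4,x6,x8} W23={x3,x4,x5,x6,x7,x8} W24={x3,x4,x5,x6,x8} W25={x4,x6,x8} W34={x2,x3,x4,x5,x6,x8} W35={x4,x6,x8} W45={x4,x6,x8}
  W123={x3,x4,x5,x6,x7,x8} W124={x3,x4,x5,x6,x8} W125={x4,x6,x8} W134={x2,x3,x4,x5,x6,x8} W135={x4,x6,x8} W145={x4,x6,x8} W234={x3,x4,x5,x6,x8} W235={x4,x6,x8} W245={x4,x6,x8} W345={x4,x6,x8}
  W1234={x3,x4,x5,x6,x8} W1235={x4,x6,x8} W1245={x4,x6,x8} W1345={x4,x6,x8} W2345={x4,x6,x8}
  W12345={x4,x6,x8}
components per intersection:
  W1: {x1,x2,x3,x4,x5,x6,x8} {x7}
  W2: {x3,x4,x5,x6,x8} {x7}
  W3: {x2,x3,x4,x5,x6,x8} {x7}
  W4: {x1,x2,x3,x4,x5,x6,x8}
  W5: {x4,x6,x8}
  W12: {x3,x4,x5,x6,x8} {x7}
  W13: {x2,x3,x4,x5,x6,x8} {x7}
  W14: {x1,x2,x3,x4,x5,x6,x8}
  W15: {x4,x6,x8}
  W23: {x3,x4,x5,x6,x8} {x7}
  W24: {x3,x4,x5,x6,x8}
  W25: {x4,x6,x8}
  W34: {x2,x3,x4,x5,x6,x8}
  W35: {x4,x6,x8}
  W45: {x4,x6,x8}
  W123: {x3,x4,x5,x6,x8} {x7}
  W124: {x3,x4,x5,x6,x8}
  W125: {x4,x6,x8}
  W134: {x2,x3,x4,x5,x6,x8}
  W135: {x4,x6,x8}
  W145: {x4,x6,x8}
  W234: {x3,x4,x5,x6,x8}
  W235: {x4,x6,x8}
  W245: {x4,x6,x8}
  W345: {x4,x6,x8}
  W1234: {x3,x4,x5,x6,x8}
  W1235: {x4,x6,x8}
  W1245: {x4,x6,x8}
  W1345: {x4,x6,x8}
  W2345: {x4,x6,x8}
  W12345: {x4,x6,x8}
C dims 8,13,11,5; δ0: rk 6, SNF 1^6; δ1: rk 7, SNF 1^7; δ2: rk 4, SNF 1^4
degree 0: 8−6−0 = 2 → Ȟ^0 ≅ Z^2
degree 1: 13−7−6 = 0 → Ȟ^1 ≅ 0
degree 2: 11−4−7 = 0 → Ȟ^2 ≅ 0

Ȟ^0(U;F) ≅ Z^2; Ȟ^1(U;F) ≅ 0; Ȟ^2(U;F) ≅ 0


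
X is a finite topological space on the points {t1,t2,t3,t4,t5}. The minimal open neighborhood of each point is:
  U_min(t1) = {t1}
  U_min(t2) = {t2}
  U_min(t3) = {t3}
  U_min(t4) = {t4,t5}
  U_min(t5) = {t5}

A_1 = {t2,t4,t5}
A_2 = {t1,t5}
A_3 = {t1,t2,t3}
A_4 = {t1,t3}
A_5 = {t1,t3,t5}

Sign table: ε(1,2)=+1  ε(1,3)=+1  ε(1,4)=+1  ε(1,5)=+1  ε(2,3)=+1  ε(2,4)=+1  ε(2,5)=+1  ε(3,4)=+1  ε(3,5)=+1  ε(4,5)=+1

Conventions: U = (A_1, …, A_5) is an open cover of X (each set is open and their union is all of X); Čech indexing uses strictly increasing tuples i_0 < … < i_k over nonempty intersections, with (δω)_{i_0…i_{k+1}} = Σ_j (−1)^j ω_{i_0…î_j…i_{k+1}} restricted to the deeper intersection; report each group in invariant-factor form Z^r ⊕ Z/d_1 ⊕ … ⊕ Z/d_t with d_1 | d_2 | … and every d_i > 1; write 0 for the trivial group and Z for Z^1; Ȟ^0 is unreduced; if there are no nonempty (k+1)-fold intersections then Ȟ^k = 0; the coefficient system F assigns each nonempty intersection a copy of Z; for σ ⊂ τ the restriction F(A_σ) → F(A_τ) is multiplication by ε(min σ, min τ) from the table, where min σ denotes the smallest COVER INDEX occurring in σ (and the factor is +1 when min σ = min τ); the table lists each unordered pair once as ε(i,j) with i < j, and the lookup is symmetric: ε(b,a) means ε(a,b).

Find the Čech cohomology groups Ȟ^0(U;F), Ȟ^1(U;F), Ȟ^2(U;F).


nonempty overlaps:
  A12={t5} A13={t2} A15={t5} A23={t1} A24={t1} A25={t1,t5} A34={t1,t3} A35={t1,t3} A45={t1,t3}
  A125={t5} A234={t1} A235={t1} A245={t1} A345={t1,t3}
  A2345={t1}
C dims 5,9,5,1; δ0: rk 4, SNF 1^4; δ1: rk 4, SNF 1^4; δ2: rk 1, SNF 1^1
degree 0: 5−4−0 = 1 → Ȟ^0 ≅ Z
degree 1: 9−4−4 = 1 → Ȟ^1 ≅ Z
degree 2: 5−1−4 = 0 → Ȟ^2 ≅ 0

Ȟ^0 = Z; Ȟ^1 = Z; Ȟ^2 = 0


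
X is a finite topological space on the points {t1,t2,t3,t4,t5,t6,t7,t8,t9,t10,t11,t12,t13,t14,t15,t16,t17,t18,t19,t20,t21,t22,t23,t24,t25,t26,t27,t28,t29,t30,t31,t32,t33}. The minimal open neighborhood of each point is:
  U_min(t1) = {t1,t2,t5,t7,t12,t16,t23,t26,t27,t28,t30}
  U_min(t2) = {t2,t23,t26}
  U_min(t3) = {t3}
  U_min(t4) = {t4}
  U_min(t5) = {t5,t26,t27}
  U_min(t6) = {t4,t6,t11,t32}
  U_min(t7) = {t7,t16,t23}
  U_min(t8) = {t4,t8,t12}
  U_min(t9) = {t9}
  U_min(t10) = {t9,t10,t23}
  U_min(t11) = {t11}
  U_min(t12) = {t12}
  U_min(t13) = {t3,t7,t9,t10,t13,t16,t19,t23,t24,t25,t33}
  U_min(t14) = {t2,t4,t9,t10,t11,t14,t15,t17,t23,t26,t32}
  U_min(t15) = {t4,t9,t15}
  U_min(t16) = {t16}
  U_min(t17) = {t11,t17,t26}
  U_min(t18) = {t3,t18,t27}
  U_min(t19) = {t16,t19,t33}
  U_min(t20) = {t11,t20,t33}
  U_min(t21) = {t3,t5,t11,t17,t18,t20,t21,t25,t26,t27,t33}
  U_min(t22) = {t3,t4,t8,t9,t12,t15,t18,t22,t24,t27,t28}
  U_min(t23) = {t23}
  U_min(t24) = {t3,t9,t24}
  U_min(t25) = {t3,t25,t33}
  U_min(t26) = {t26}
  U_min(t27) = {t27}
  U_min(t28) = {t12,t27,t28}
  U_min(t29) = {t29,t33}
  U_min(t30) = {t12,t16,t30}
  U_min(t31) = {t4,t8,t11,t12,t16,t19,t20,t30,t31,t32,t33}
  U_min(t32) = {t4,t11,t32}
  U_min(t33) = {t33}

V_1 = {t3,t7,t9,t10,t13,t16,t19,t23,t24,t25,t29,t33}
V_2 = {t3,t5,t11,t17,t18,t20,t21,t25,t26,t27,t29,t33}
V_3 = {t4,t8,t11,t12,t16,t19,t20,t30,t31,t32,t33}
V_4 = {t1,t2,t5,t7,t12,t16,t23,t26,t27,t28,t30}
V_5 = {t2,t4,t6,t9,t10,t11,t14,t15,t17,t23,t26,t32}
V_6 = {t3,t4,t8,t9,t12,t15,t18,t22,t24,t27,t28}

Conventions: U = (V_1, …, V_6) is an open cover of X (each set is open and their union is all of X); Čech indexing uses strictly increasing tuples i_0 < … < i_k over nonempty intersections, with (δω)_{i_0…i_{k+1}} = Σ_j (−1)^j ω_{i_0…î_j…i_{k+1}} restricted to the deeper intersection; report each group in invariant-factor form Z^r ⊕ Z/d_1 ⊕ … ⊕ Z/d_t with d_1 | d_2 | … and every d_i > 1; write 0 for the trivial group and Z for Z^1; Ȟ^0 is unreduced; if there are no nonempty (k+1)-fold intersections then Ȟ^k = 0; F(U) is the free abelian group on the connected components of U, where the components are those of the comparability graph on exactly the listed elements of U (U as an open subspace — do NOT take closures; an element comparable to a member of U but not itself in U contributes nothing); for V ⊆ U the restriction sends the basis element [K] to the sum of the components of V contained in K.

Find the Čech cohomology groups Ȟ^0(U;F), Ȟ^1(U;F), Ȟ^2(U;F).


Ȟ^0(U;F) ≅ Z; Ȟ^1(U;F) ≅ 0; Ȟ^2(U;F) ≅ Z/2

nerve of the cover:
  V12={t3,t25,t29,t33} V13={t16,t19,t33} V14={t7,t16,t23} V15={t9,t10,t23} V16={t3,t9,t24} V23={t11,t20,t33} V24={t5,t26,t27} V25={t11,t17,t26} V26={t3,t18,t27} V34={t12,t16,t30} V35={t4,t11,t32} V36={t4,t8,t12} V45={t2,t23,t26} V46={t12,t27,t28} V56={t4,t9,t15}
  V123={t33} V126={t3} V134={t16} V145={t23} V156={t9} V235={t11} V245={t26} V246={t27} V346={t12} V356={t4}
components per intersection:
  V1: {t3,t7,t9,t10,t13,t16,t19,t23,t24,t25,t29,t33}
  V2: {t3,t5,t11,t17,t18,t20,t21,t25,t26,t27,t29,t33}
  V3: {t4,t8,t11,t12,t16,t19,t20,t30,t31,t32,t33}
  V4: {t1,t2,t5,t7,t12,t16,t23,t26,t27,t28,t30}
  V5: {t2,t4,t6,t9,t10,t11,t14,t15,t17,t23,t26,t32}
  V6: {t3,t4,t8,t9,t12,t15,t18,t22,t24,t27,t28}
  V12: {t3,t25,t29,t33}
  V13: {t16,t19,t33}
  V14: {t7,t16,t23}
  V15: {t9,t10,t23}
  V16: {t3,t9,t24}
  V23: {t11,t20,t33}
  V24: {t5,t26,t27}
  V25: {t11,t17,t26}
  V26: {t3,t18,t27}
  V34: {t12,t16,t30}
  V35: {t4,t11,t32}
  V36: {t4,t8,t12}
  V45: {t2,t23,t26}
  V46: {t12,t27,t28}
  V56: {t4,t9,t15}
  V123: {t33}
  V126: {t3}
  V134: {t16}
  V145: {t23}
  V156: {t9}
  V235: {t11}
  V245: {t26}
  V246: {t27}
  V346: {t12}
  V356: {t4}
C dims 6,15,10; δ0: rk 5, SNF 1^5; δ1: rk 10, SNF 1^9·2
Ȟ^0 = (6 − 5) − 0 = 1, so Ȟ^0 ≅ Z
Ȟ^1 = (15 − 10) − 5 = 0, so Ȟ^1 ≅ 0
Ȟ^2 = (10 − 0) − 10 = 0 plus torsion [2], so Ȟ^2 ≅ Z/2


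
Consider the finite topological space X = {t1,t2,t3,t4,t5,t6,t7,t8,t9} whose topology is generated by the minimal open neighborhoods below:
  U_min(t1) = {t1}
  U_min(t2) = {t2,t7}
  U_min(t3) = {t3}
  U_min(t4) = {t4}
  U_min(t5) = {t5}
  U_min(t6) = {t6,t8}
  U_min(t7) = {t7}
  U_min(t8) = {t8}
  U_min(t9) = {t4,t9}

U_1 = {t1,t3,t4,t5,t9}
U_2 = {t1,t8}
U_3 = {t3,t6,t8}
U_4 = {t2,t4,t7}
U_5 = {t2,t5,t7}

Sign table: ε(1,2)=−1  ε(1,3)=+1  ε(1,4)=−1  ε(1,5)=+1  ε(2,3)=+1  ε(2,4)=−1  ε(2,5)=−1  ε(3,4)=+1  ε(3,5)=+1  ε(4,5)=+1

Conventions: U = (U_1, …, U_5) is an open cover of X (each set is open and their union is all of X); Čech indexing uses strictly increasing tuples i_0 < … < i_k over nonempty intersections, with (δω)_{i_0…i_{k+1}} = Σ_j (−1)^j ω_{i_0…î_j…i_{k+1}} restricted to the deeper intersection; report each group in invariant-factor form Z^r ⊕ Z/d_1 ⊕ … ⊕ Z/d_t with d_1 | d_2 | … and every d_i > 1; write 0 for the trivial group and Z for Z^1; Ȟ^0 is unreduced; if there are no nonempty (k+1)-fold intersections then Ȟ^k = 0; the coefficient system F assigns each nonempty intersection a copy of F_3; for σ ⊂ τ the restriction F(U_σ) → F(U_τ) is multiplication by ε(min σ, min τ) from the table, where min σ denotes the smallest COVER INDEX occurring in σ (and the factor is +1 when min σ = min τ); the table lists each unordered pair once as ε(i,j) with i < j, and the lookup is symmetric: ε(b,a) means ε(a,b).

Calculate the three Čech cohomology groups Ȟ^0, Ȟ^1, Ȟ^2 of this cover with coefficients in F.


cover nerve:
  U12={t1} U13={t3} U14={t4} U15={t5} U23={t8} U45={t2,t7}
C dims 5,6; δ0: rk_F3 5
Ȟ^0: (5−5)−0=0 ⇒ 0
Ȟ^1: (6−0)−5=1 ⇒ Z/3
Ȟ^2: (0−0)−0=0 ⇒ 0

Ȟ^0 ≅ 0,  Ȟ^1 ≅ Z/3,  Ȟ^2 ≅ 0


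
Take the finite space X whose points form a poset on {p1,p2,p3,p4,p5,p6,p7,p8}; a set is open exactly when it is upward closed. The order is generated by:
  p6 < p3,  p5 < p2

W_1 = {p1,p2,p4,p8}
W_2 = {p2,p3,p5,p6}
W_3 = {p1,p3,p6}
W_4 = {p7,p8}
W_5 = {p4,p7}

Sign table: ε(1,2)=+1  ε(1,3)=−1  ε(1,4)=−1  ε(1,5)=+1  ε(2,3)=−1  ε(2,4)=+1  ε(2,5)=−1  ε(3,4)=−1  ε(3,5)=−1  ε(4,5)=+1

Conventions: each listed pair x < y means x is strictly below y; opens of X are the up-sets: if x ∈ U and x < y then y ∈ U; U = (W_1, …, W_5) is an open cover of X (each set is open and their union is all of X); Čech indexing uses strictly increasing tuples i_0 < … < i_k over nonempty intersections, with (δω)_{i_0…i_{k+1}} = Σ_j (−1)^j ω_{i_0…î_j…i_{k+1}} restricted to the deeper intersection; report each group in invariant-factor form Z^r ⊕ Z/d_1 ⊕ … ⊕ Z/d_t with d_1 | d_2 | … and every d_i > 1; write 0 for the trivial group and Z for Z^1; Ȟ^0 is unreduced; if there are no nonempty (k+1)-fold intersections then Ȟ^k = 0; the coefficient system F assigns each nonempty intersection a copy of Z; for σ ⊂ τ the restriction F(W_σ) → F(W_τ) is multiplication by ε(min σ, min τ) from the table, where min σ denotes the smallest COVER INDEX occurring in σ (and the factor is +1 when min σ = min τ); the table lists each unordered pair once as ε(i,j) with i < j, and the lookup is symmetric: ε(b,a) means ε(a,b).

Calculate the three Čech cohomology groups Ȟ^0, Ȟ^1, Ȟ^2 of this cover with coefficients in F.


Ȟ^0(U;F) ≅ 0; Ȟ^1(U;F) ≅ Z ⊕ Z/2; Ȟ^2(U;F) ≅ 0

nerve of the cover:
  W12={p2} W13={p1} W14={p8} W15={p4} W23={p3,p6} W45={p7}
C dims 5,6; δ0: rk 5, SNF 1^4·2
Ȟ^0 = (5 − 5) − 0 = 0, so Ȟ^0 ≅ 0
Ȟ^1 = (6 − 0) − 5 = 1 plus torsion [2], so Ȟ^1 ≅ Z ⊕ Z/2
Ȟ^2 = (0 − 0) − 0 = 0, so Ȟ^2 ≅ 0


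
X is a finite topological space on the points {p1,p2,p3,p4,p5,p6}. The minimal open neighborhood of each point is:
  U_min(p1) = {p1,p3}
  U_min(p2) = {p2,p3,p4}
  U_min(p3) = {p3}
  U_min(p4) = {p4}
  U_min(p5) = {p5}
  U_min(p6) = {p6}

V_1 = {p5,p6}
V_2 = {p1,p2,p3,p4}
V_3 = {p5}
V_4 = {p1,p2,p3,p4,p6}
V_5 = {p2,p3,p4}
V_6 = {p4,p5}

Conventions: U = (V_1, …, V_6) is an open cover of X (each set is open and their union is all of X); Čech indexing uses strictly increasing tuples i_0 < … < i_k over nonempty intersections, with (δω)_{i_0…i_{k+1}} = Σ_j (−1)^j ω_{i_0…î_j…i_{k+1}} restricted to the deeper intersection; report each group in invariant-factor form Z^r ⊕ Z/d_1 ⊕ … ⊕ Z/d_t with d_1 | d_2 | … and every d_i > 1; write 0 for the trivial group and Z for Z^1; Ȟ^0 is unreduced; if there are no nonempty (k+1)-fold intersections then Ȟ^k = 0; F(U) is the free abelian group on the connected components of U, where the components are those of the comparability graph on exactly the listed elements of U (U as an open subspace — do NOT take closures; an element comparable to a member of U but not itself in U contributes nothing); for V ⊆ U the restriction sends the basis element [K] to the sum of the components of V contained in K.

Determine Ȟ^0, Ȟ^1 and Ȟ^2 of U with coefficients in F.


Ȟ^0 = Z^3,  Ȟ^1 = 0,  Ȟ^2 = 0

nerve simplices:
  V13={p5} V14={p6} V16={p5} V24={p1,p2,p3,p4} V25={p2,p3,p4} V26={p4} V36={p5} V45={p2,p3,p4} V46={p4} V56={p4}
  V136={p5} V245={p2,p3,p4} V246={p4} V256={p4} V456={p4}
  V2456={p4}
components per intersection:
  V1: {p5} {p6}
  V2: {p1,p2,p3,p4}
  V3: {p5}
  V4: {p1,p2,p3,p4} {p6}
  V5: {p2,p3,p4}
  V6: {p4} {p5}
  V13: {p5}
  V14: {p6}
  V16: {p5}
  V24: {p1,p2,p3,p4}
  V25: {p2,p3,p4}
  V26: {p4}
  V36: {p5}
  V45: {p2,p3,p4}
  V46: {p4}
  V56: {p4}
  V136: {p5}
  V245: {p2,p3,p4}
  V246: {p4}
  V256: {p4}
  V456: {p4}
  V2456: {p4}
C dims 9,10,5,1; δ0: rk 6, SNF 1^6; δ1: rk 4, SNF 1^4; δ2: rk 1, SNF 1^1
degree 0: 9−6−0 = 3 → Ȟ^0 ≅ Z^3
degree 1: 10−4−6 = 0 → Ȟ^1 ≅ 0
degree 2: 5−1−4 = 0 → Ȟ^2 ≅ 0


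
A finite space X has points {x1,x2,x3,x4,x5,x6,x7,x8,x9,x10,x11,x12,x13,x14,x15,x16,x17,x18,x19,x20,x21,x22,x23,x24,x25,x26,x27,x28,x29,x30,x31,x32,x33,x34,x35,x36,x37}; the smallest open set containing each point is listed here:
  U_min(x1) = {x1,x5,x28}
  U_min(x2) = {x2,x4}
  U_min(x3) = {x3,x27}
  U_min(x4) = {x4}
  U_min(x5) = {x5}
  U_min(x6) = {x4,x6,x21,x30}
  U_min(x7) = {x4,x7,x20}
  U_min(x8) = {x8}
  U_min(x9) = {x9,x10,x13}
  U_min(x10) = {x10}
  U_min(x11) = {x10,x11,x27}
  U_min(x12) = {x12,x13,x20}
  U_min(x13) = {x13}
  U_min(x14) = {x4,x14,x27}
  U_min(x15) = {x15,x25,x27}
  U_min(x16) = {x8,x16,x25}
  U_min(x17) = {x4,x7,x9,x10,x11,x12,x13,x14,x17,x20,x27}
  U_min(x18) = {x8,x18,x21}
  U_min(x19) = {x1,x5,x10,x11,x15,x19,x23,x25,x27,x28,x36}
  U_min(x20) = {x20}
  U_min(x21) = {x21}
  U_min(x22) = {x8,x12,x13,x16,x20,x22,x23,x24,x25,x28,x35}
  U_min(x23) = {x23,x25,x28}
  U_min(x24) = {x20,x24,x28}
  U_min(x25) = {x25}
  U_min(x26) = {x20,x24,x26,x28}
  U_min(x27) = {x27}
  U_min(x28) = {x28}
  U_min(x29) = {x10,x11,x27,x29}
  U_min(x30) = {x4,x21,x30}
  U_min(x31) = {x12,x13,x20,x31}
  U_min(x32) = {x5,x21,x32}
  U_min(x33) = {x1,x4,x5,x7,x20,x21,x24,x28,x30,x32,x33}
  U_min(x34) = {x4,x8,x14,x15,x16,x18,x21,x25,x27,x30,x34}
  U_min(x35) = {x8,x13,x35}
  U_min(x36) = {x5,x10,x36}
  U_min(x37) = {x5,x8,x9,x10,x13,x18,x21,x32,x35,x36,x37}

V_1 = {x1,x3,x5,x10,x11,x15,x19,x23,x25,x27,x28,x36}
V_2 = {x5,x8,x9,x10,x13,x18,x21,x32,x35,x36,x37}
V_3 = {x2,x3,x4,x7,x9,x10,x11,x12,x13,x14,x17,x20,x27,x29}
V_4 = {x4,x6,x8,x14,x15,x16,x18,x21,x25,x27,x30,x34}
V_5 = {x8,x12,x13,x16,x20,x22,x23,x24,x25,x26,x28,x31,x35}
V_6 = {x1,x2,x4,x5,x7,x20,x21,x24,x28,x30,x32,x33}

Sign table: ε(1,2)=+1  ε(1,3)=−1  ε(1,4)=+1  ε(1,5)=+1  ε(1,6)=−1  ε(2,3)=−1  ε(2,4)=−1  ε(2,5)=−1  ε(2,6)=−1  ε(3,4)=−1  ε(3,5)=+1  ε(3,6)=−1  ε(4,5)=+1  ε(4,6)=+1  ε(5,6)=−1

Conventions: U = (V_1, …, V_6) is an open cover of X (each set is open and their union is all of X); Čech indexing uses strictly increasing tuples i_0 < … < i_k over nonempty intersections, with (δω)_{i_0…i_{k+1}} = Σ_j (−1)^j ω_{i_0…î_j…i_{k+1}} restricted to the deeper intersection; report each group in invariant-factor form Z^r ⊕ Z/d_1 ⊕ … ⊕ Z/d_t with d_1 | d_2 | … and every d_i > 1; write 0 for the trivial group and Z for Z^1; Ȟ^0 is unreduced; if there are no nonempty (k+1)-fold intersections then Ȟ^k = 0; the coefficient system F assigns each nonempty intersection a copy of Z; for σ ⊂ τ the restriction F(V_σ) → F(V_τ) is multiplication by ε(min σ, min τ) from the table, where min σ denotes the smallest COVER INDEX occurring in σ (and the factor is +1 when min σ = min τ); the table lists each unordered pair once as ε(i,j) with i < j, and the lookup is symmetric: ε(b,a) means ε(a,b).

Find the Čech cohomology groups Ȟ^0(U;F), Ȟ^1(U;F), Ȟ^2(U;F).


Ȟ^0 = 0; Ȟ^1 = Z/2; Ȟ^2 = Z

nerve of the cover:
  V12={x5,x10,x36} V13={x3,x10,x11,x27} V14={x15,x25,x27} V15={x23,x25,x28} V16={x1,x5,x28} V23={x9,x10,x13} V24={x8,x18,x21} V25={x8,x13,x35} V26={x5,x21,x32} V34={x4,x14,x27} V35={x12,x13,x20} V36={x2,x4,x7,x20} V45={x8,x16,x25} V46={x4,x21,x30} V56={x20,x24,x28}
  V123={x10} V126={x5} V134={x27} V145={x25} V156={x28} V235={x13} V245={x8} V246={x21} V346={x4} V356={x20}
C dims 6,15,10; δ0: rk 6, SNF 1^5·2; δ1: rk 9, SNF 1^9
Ȟ^0 = (6 − 6) − 0 = 0, so Ȟ^0 ≅ 0
Ȟ^1 = (15 − 9) − 6 = 0 plus torsion [2], so Ȟ^1 ≅ Z/2
Ȟ^2 = (10 − 0) − 9 = 1, so Ȟ^2 ≅ Z


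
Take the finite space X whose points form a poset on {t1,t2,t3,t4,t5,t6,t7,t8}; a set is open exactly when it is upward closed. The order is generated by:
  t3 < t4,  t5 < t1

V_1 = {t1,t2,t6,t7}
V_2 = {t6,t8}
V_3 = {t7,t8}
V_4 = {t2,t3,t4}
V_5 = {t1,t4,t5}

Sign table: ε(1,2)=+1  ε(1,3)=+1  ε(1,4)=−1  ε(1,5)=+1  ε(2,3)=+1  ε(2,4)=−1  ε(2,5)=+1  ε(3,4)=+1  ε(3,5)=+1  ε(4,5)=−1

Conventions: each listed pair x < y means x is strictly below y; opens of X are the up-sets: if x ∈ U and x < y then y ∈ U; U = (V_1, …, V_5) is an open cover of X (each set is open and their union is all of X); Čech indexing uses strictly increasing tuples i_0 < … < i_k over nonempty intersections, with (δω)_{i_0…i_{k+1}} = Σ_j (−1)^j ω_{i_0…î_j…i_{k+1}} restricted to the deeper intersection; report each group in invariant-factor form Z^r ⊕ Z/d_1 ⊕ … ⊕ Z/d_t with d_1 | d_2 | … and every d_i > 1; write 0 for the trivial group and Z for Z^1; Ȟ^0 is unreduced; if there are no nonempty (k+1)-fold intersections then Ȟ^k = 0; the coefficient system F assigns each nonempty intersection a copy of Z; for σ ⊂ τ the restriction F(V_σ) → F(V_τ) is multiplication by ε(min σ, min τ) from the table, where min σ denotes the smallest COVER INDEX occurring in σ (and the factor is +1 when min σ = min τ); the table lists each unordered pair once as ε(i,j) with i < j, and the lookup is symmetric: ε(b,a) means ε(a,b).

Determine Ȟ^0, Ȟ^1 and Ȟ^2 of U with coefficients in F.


Ȟ^0 ≅ Z, Ȟ^1 ≅ Z^2, Ȟ^2 ≅ 0

nerve simplices:
  V12={t6} V13={t7} V14={t2} V15={t1} V23={t8} V45={t4}
C dims 5,6; δ0: rk 4, SNF 1^4
degree 0: 5−4−0 = 1 → Ȟ^0 ≅ Z
degree 1: 6−0−4 = 2 → Ȟ^1 ≅ Z^2
degree 2: 0−0−0 = 0 → Ȟ^2 ≅ 0


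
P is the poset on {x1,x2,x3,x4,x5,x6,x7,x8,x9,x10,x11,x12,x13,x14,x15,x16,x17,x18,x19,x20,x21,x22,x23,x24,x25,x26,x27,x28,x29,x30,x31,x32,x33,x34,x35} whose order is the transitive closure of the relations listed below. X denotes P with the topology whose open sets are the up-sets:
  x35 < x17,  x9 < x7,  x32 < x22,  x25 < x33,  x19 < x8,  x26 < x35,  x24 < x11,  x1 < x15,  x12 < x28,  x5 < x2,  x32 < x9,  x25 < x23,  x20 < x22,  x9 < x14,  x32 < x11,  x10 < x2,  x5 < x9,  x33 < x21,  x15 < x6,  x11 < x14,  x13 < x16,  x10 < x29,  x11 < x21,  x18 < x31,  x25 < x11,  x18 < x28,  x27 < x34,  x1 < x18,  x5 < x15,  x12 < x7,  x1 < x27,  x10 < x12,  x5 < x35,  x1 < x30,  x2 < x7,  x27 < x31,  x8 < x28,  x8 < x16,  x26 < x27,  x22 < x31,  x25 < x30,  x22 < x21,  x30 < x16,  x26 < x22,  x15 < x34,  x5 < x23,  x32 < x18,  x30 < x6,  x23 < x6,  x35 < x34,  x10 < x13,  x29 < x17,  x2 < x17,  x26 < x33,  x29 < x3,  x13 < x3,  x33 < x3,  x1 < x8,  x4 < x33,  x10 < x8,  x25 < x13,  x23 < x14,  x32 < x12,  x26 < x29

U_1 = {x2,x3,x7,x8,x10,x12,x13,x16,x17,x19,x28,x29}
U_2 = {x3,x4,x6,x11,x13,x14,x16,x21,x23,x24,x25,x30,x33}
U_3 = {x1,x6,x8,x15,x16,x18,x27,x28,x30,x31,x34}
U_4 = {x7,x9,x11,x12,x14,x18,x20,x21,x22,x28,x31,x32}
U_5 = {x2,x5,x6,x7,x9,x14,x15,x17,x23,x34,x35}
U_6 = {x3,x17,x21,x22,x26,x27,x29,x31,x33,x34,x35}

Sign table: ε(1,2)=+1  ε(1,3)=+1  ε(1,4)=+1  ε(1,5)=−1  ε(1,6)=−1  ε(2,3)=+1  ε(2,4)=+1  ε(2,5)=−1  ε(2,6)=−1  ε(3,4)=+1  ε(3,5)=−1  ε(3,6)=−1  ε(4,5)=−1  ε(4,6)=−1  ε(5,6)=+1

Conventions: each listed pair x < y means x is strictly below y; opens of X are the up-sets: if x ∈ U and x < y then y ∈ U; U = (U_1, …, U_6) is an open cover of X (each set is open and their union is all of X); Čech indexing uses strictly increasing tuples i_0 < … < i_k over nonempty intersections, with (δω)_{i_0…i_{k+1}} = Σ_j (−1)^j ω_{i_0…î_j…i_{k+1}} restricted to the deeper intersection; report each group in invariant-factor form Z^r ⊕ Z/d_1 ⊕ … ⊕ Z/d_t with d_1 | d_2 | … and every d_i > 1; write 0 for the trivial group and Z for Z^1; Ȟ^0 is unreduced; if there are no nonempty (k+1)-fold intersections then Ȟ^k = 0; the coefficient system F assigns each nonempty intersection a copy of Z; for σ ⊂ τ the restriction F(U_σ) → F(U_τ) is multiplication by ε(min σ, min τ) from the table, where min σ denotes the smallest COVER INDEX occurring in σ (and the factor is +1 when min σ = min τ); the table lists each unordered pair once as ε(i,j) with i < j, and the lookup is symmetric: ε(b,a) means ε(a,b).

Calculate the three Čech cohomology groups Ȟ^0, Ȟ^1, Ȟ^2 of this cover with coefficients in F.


nerve of the cover:
  U12={x3,x13,x16} U13={x8,x16,x28} U14={x7,x12,x28} U15={x2,x7,x17} U16={x3,x17,x29} U23={x6,x16,x30} U24={x11,x14,x21} U25={x6,x14,x23} U26={x3,x21,x33} U34={x18,x28,x31} U35={x6,x15,x34} U36={x27,x31,x34} U45={x7,x9,x14} U46={x21,x22,x31} U56={x17,x34,x35}
  U123={x16} U126={x3} U134={x28} U145={x7} U156={x17} U235={x6} U245={x14} U246={x21} U346={x31} U356={x34}
C dims 6,15,10; δ0: rk 5, SNF 1^5; δ1: rk 10, SNF 1^9·2
Ȟ^0 = (6 − 5) − 0 = 1, so Ȟ^0 ≅ Z
Ȟ^1 = (15 − 10) − 5 = 0, so Ȟ^1 ≅ 0
Ȟ^2 = (10 − 0) − 10 = 0 plus torsion [2], so Ȟ^2 ≅ Z/2

Ȟ^0 ≅ Z, Ȟ^1 ≅ 0, Ȟ^2 ≅ Z/2


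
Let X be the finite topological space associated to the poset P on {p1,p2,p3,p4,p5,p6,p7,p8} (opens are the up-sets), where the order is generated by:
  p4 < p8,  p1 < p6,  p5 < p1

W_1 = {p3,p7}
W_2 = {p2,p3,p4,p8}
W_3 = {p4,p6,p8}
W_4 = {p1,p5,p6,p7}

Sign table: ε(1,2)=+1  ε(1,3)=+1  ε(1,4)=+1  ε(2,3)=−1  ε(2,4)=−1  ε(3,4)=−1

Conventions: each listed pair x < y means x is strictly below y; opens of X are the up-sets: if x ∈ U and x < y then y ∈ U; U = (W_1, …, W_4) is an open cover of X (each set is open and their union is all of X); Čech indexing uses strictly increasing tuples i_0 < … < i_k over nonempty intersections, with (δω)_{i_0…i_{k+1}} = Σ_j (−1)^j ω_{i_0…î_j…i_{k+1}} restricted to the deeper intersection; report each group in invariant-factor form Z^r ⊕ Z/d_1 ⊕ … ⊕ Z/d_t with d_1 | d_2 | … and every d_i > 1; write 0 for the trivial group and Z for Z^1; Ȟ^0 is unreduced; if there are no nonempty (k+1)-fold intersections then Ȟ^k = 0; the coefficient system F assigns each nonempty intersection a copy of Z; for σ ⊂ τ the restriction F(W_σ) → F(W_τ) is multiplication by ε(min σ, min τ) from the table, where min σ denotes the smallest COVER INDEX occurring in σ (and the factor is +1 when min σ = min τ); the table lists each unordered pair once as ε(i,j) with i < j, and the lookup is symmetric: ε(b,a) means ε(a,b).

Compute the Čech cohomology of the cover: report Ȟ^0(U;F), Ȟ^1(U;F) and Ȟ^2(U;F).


cover nerve:
  W12={p3} W14={p7} W23={p4,p8} W34={p6}
C dims 4,4; δ0: rk 3, SNF 1^3
Ȟ^0: (4−3)−0=1 ⇒ Z
Ȟ^1: (4−0)−3=1 ⇒ Z
Ȟ^2: (0−0)−0=0 ⇒ 0

Ȟ^0(U;F) ≅ Z, Ȟ^1(U;F) ≅ Z, Ȟ^2(U;F) ≅ 0


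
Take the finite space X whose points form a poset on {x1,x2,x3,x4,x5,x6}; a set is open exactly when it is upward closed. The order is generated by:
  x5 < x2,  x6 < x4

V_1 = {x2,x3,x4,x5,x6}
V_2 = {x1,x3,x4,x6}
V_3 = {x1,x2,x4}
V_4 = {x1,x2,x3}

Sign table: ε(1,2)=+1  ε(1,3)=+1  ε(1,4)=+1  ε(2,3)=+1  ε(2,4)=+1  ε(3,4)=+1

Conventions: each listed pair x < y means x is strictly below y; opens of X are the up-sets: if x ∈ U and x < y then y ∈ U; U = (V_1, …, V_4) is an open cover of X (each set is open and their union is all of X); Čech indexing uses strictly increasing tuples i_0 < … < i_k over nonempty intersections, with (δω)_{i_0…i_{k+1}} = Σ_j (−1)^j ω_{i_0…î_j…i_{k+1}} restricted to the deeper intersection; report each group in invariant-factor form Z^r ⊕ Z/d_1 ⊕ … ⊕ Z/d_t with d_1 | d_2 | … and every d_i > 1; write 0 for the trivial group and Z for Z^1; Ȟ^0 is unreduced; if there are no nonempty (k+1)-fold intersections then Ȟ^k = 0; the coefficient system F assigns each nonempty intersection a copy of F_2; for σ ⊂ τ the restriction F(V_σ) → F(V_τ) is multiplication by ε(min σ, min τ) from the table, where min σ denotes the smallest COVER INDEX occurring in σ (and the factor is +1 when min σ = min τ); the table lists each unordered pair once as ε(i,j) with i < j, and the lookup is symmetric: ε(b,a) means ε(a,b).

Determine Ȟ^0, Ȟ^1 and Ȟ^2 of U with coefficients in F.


nonempty overlaps:
  V12={x3,x4,x6} V13={x2,x4} V14={x2,x3} V23={x1,x4} V24={x1,x3} V34={x1,x2}
  V123={x4} V124={x3} V134={x2} V234={x1}
C dims 4,6,4; δ0: rk_F2 3; δ1: rk_F2 3
degree 0: 4−3−0 = 1 → Ȟ^0 ≅ Z/2
degree 1: 6−3−3 = 0 → Ȟ^1 ≅ 0
degree 2: 4−0−3 = 1 → Ȟ^2 ≅ Z/2

Ȟ^0(U;F) ≅ Z/2; Ȟ^1(U;F) ≅ 0; Ȟ^2(U;F) ≅ Z/2


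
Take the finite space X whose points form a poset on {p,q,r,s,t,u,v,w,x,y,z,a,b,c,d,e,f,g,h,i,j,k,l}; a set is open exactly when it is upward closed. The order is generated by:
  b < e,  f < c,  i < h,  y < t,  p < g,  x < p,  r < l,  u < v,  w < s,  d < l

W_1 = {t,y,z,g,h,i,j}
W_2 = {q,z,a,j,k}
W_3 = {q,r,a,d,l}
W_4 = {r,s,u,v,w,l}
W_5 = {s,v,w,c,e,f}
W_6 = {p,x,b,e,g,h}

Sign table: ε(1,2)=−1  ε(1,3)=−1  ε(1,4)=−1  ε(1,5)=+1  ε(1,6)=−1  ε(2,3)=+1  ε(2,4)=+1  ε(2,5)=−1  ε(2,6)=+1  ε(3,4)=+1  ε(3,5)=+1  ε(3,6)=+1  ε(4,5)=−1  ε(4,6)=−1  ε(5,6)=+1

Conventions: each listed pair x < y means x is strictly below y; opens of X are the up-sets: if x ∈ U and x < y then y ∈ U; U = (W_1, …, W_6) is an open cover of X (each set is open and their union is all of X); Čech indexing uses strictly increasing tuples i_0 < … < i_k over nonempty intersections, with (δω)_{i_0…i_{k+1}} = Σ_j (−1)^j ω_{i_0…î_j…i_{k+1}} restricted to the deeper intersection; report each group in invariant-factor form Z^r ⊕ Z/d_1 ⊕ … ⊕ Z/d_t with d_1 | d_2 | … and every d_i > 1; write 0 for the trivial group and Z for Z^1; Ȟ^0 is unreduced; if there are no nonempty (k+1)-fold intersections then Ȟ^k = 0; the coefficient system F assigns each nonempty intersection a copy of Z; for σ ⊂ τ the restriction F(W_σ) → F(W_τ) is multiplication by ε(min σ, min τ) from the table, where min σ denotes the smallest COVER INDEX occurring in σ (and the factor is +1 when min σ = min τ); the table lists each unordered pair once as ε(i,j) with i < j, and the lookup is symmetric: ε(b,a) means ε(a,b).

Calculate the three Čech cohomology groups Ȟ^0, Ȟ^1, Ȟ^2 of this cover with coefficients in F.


Ȟ^0 ≅ 0; Ȟ^1 ≅ Z/2; Ȟ^2 ≅ 0

nonempty intersections:
  W12={z,j} W16={g,h} W23={q,a} W34={r,l} W45={s,v,w} W56={e}
C dims 6,6; δ0: rk 6, SNF 1^5·2
Ȟ^0: (6−6)−0=0 ⇒ 0
Ȟ^1: (6−0)−6=0 plus torsion [2] ⇒ Z/2
Ȟ^2: (0−0)−0=0 ⇒ 0


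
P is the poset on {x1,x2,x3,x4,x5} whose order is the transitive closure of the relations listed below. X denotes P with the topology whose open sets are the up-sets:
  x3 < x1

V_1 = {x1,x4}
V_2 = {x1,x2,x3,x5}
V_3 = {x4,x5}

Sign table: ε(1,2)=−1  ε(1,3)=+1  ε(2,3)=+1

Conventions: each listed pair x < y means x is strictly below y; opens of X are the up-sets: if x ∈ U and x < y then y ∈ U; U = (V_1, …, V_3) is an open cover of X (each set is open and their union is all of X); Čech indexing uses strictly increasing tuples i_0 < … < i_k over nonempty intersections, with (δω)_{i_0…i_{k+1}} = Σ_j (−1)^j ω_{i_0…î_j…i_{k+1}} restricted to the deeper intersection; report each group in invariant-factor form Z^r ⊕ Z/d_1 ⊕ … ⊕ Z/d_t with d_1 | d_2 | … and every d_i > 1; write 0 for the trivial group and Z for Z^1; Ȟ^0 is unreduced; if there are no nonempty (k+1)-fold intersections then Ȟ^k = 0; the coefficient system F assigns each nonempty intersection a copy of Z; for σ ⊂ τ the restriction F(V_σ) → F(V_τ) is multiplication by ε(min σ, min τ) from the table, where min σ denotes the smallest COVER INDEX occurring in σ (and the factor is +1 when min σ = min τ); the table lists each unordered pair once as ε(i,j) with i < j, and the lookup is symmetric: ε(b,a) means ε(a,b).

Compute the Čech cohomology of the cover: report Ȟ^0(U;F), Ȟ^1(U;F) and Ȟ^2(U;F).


Ȟ^0 = 0, Ȟ^1 = Z/2 and Ȟ^2 = 0

nerve of the cover:
  V12={x1} V13={x4} V23={x5}
C dims 3,3; δ0: rk 3, SNF 1^2·2
Ȟ^0 = (3 − 3) − 0 = 0, so Ȟ^0 ≅ 0
Ȟ^1 = (3 − 0) − 3 = 0 plus torsion [2], so Ȟ^1 ≅ Z/2
Ȟ^2 = (0 − 0) − 0 = 0, so Ȟ^2 ≅ 0


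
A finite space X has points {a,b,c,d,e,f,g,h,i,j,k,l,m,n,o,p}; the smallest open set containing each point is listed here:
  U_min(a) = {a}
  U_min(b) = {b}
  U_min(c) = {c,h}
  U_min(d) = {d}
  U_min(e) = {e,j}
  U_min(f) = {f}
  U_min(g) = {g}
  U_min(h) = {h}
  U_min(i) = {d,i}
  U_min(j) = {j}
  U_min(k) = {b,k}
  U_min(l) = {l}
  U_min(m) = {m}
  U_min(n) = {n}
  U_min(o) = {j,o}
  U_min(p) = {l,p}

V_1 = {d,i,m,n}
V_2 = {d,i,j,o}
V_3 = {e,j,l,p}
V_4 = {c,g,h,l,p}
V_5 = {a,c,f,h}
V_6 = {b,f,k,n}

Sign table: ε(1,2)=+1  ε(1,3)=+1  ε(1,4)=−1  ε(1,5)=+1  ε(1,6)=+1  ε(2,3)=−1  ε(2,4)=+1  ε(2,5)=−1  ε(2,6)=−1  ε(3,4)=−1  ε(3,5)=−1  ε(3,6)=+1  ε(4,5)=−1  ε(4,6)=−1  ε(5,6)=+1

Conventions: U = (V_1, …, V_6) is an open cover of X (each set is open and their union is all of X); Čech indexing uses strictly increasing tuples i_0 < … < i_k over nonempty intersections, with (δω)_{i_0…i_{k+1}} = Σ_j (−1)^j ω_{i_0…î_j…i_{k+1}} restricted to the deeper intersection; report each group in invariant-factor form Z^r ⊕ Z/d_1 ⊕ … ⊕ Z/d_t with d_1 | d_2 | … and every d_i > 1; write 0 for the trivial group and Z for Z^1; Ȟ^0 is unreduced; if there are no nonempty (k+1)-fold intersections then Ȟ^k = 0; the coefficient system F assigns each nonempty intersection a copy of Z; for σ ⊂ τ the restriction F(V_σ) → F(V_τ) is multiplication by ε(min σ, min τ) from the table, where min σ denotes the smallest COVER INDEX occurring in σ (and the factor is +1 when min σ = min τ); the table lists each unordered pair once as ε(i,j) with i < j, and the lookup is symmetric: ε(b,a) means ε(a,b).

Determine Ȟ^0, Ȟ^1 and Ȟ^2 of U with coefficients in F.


nerve simplices:
  V12={d,i} V16={n} V23={j} V34={l,p} V45={c,h} V56={f}
C dims 6,6; δ0: rk 6, SNF 1^5·2
degree 0: 6−6−0 = 0 → Ȟ^0 ≅ 0
degree 1: 6−0−6 = 0 plus torsion [2] → Ȟ^1 ≅ Z/2
degree 2: 0−0−0 = 0 → Ȟ^2 ≅ 0

Ȟ^0(U;F) ≅ 0; Ȟ^1(U;F) ≅ Z/2; Ȟ^2(U;F) ≅ 0
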